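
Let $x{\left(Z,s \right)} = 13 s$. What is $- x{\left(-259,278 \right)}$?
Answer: $-3614$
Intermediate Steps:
$- x{\left(-259,278 \right)} = - 13 \cdot 278 = \left(-1\right) 3614 = -3614$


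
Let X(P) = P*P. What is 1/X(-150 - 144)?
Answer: 1/86436 ≈ 1.1569e-5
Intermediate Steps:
X(P) = P²
1/X(-150 - 144) = 1/((-150 - 144)²) = 1/((-294)²) = 1/86436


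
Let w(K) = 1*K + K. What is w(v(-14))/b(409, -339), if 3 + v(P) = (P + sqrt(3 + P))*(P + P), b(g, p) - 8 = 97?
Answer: 778/105 - 8*I*sqrt(11)/15 ≈ 7.4095 - 1.7689*I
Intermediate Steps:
b(g, p) = 105 (b(g, p) = 8 + 97 = 105)
v(P) = -3 + 2*P*(P + sqrt(3 + P)) (v(P) = -3 + (P + sqrt(3 + P))*(P + P) = -3 + (P + sqrt(3 + P))*(2*P) = -3 + 2*P*(P + sqrt(3 + P)))
w(K) = 2*K (w(K) = K + K = 2*K)
w(v(-14))/b(409, -339) = (2*(-3 + 2*(-14)**2 + 2*(-14)*sqrt(3 - 14)))/105 = (2*(-3 + 2*196 + 2*(-14)*sqrt(-11)))*(1/105) = (2*(-3 + 392 + 2*(-14)*(I*sqrt(11))))*(1/105) = (2*(-3 + 392 - 28*I*sqrt(11)))*(1/105) = (2*(389 - 28*I*sqrt(11)))*(1/105) = (778 - 56*I*sqrt(11))*(1/105) = 778/105 - 8*I*sqrt(11)/15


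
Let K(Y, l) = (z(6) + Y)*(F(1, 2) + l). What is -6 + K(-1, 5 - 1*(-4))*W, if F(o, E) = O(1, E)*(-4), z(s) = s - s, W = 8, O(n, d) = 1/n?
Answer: -46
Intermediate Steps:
z(s) = 0
F(o, E) = -4 (F(o, E) = -4/1 = 1*(-4) = -4)
K(Y, l) = Y*(-4 + l) (K(Y, l) = (0 + Y)*(-4 + l) = Y*(-4 + l))
-6 + K(-1, 5 - 1*(-4))*W = -6 - (-4 + (5 - 1*(-4)))*8 = -6 - (-4 + (5 + 4))*8 = -6 - (-4 + 9)*8 = -6 - 1*5*8 = -6 - 5*8 = -6 - 40 = -46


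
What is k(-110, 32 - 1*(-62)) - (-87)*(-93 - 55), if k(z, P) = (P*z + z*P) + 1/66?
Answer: -2214695/66 ≈ -33556.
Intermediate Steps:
k(z, P) = 1/66 + 2*P*z (k(z, P) = (P*z + P*z) + 1/66 = 2*P*z + 1/66 = 1/66 + 2*P*z)
k(-110, 32 - 1*(-62)) - (-87)*(-93 - 55) = (1/66 + 2*(32 - 1*(-62))*(-110)) - (-87)*(-93 - 55) = (1/66 + 2*(32 + 62)*(-110)) - (-87)*(-148) = (1/66 + 2*94*(-110)) - 1*12876 = (1/66 - 20680) - 12876 = -1364879/66 - 12876 = -2214695/66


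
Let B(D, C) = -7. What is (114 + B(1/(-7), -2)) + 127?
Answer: 234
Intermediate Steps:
(114 + B(1/(-7), -2)) + 127 = (114 - 7) + 127 = 107 + 127 = 234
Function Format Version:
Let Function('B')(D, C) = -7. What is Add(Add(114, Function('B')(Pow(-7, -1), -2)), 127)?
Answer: 234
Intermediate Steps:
Add(Add(114, Function('B')(Pow(-7, -1), -2)), 127) = Add(Add(114, -7), 127) = Add(107, 127) = 234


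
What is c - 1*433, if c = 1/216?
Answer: -93527/216 ≈ -433.00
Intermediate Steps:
c = 1/216 ≈ 0.0046296
c - 1*433 = 1/216 - 1*433 = 1/216 - 433 = -93527/216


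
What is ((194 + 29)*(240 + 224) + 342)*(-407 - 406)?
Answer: -84400782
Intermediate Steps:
((194 + 29)*(240 + 224) + 342)*(-407 - 406) = (223*464 + 342)*(-813) = (103472 + 342)*(-813) = 103814*(-813) = -84400782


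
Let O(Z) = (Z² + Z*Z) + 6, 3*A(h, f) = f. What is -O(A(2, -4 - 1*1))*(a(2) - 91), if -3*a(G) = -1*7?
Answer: 27664/27 ≈ 1024.6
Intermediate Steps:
A(h, f) = f/3
a(G) = 7/3 (a(G) = -(-1)*7/3 = -⅓*(-7) = 7/3)
O(Z) = 6 + 2*Z² (O(Z) = (Z² + Z²) + 6 = 2*Z² + 6 = 6 + 2*Z²)
-O(A(2, -4 - 1*1))*(a(2) - 91) = -(6 + 2*((-4 - 1*1)/3)²)*(7/3 - 91) = -(6 + 2*((-4 - 1)/3)²)*(-266)/3 = -(6 + 2*((⅓)*(-5))²)*(-266)/3 = -(6 + 2*(-5/3)²)*(-266)/3 = -(6 + 2*(25/9))*(-266)/3 = -(6 + 50/9)*(-266)/3 = -104*(-266)/(9*3) = -1*(-27664/27) = 27664/27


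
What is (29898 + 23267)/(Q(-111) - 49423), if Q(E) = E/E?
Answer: -53165/49422 ≈ -1.0757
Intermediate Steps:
Q(E) = 1
(29898 + 23267)/(Q(-111) - 49423) = (29898 + 23267)/(1 - 49423) = 53165/(-49422) = 53165*(-1/49422) = -53165/49422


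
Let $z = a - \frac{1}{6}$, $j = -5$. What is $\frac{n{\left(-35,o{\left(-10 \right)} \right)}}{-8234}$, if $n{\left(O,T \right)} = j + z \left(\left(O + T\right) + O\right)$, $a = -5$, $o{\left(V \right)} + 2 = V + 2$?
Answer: $- \frac{1225}{24702} \approx -0.049591$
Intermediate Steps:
$o{\left(V \right)} = V$ ($o{\left(V \right)} = -2 + \left(V + 2\right) = -2 + \left(2 + V\right) = V$)
$z = - \frac{31}{6}$ ($z = -5 - \frac{1}{6} = - \frac{31}{6} \approx -5.1667$)
$n{\left(O,T \right)} = -5 - \frac{31 O}{3} - \frac{31 T}{6}$ ($n{\left(O,T \right)} = -5 - \frac{31 \left(\left(O + T\right) + O\right)}{6} = -5 - \frac{31 \left(T + 2 O\right)}{6} = -5 - \left(\frac{31 O}{3} + \frac{31 T}{6}\right) = -5 - \frac{31 O}{3} - \frac{31 T}{6}$)
$\frac{n{\left(-35,o{\left(-10 \right)} \right)}}{-8234} = \frac{-5 - - \frac{1085}{3} - - \frac{155}{3}}{-8234} = \left(-5 + \frac{1085}{3} + \frac{155}{3}\right) \left(- \frac{1}{8234}\right) = \frac{1225}{3} \left(- \frac{1}{8234}\right) = - \frac{1225}{24702}$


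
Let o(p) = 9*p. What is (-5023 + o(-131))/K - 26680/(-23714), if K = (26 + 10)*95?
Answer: -13957157/20275470 ≈ -0.68838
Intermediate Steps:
K = 3420 (K = 36*95 = 3420)
(-5023 + o(-131))/K - 26680/(-23714) = (-5023 + 9*(-131))/3420 - 26680/(-23714) = (-5023 - 1179)*(1/3420) - 26680*(-1/23714) = -6202*1/3420 + 13340/11857 = -3101/1710 + 13340/11857 = -13957157/20275470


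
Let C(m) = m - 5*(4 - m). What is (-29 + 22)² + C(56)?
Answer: 365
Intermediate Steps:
C(m) = -20 + 6*m (C(m) = m + (-20 + 5*m) = -20 + 6*m)
(-29 + 22)² + C(56) = (-29 + 22)² + (-20 + 6*56) = (-7)² + (-20 + 336) = 49 + 316 = 365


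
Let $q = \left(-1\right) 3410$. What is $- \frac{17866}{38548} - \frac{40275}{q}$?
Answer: $\frac{37289941}{3286217} \approx 11.347$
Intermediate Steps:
$q = -3410$
$- \frac{17866}{38548} - \frac{40275}{q} = - \frac{17866}{38548} - \frac{40275}{-3410} = \left(-17866\right) \frac{1}{38548} - - \frac{8055}{682} = - \frac{8933}{19274} + \frac{8055}{682} = \frac{37289941}{3286217}$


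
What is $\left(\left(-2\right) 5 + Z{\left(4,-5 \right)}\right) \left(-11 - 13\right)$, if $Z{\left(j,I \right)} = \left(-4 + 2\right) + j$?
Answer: $192$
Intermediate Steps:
$Z{\left(j,I \right)} = -2 + j$
$\left(\left(-2\right) 5 + Z{\left(4,-5 \right)}\right) \left(-11 - 13\right) = \left(\left(-2\right) 5 + \left(-2 + 4\right)\right) \left(-11 - 13\right) = \left(-10 + 2\right) \left(-24\right) = \left(-8\right) \left(-24\right) = 192$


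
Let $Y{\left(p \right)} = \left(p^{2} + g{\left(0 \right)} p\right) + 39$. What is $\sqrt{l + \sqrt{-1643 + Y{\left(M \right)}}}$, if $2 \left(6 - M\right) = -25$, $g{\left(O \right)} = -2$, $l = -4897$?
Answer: $\frac{\sqrt{-19588 + 2 i \sqrt{5195}}}{2} \approx 0.25749 + 69.979 i$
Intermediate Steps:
$M = \frac{37}{2}$ ($M = 6 - - \frac{25}{2} = 6 + \frac{25}{2} = \frac{37}{2} \approx 18.5$)
$Y{\left(p \right)} = 39 + p^{2} - 2 p$ ($Y{\left(p \right)} = \left(p^{2} - 2 p\right) + 39 = 39 + p^{2} - 2 p$)
$\sqrt{l + \sqrt{-1643 + Y{\left(M \right)}}} = \sqrt{-4897 + \sqrt{-1643 + \left(39 + \left(\frac{37}{2}\right)^{2} - 37\right)}} = \sqrt{-4897 + \sqrt{-1643 + \left(39 + \frac{1369}{4} - 37\right)}} = \sqrt{-4897 + \sqrt{-1643 + \frac{1377}{4}}} = \sqrt{-4897 + \sqrt{- \frac{5195}{4}}} = \sqrt{-4897 + \frac{i \sqrt{5195}}{2}}$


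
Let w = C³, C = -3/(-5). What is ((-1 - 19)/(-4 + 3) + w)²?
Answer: 6385729/15625 ≈ 408.69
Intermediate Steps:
C = ⅗ (C = -3*(-⅕) = ⅗ ≈ 0.60000)
w = 27/125 (w = (⅗)³ = 27/125 ≈ 0.21600)
((-1 - 19)/(-4 + 3) + w)² = ((-1 - 19)/(-4 + 3) + 27/125)² = (-20/(-1) + 27/125)² = (-20*(-1) + 27/125)² = (20 + 27/125)² = (2527/125)² = 6385729/15625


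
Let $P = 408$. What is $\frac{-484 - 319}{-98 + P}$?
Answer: $- \frac{803}{310} \approx -2.5903$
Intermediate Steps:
$\frac{-484 - 319}{-98 + P} = \frac{-484 - 319}{-98 + 408} = - \frac{803}{310}$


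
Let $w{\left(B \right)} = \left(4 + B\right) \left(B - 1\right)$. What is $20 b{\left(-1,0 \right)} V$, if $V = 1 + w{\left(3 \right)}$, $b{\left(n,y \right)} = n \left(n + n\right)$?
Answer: $600$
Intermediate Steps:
$b{\left(n,y \right)} = 2 n^{2}$ ($b{\left(n,y \right)} = n 2 n = 2 n^{2}$)
$w{\left(B \right)} = \left(-1 + B\right) \left(4 + B\right)$ ($w{\left(B \right)} = \left(4 + B\right) \left(-1 + B\right) = \left(-1 + B\right) \left(4 + B\right)$)
$V = 15$ ($V = 1 + \left(-4 + 3^{2} + 3 \cdot 3\right) = 1 + \left(-4 + 9 + 9\right) = 1 + 14 = 15$)
$20 b{\left(-1,0 \right)} V = 20 \cdot 2 \left(-1\right)^{2} \cdot 15 = 20 \cdot 2 \cdot 1 \cdot 15 = 20 \cdot 2 \cdot 15 = 20 \cdot 30 = 600$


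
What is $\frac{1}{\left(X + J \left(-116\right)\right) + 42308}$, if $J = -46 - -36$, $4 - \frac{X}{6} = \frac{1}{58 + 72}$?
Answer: $\frac{65}{2826977} \approx 2.2993 \cdot 10^{-5}$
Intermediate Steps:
$X = \frac{1557}{65}$ ($X = 24 - \frac{6}{58 + 72} = 24 - \frac{6}{130} = 24 - \frac{3}{65} = \frac{1557}{65} \approx 23.954$)
$J = -10$ ($J = -46 + 36 = -10$)
$\frac{1}{\left(X + J \left(-116\right)\right) + 42308} = \frac{1}{\left(\frac{1557}{65} - -1160\right) + 42308} = \frac{1}{\left(\frac{1557}{65} + 1160\right) + 42308} = \frac{1}{\frac{76957}{65} + 42308} = \frac{1}{\frac{2826977}{65}} = \frac{65}{2826977}$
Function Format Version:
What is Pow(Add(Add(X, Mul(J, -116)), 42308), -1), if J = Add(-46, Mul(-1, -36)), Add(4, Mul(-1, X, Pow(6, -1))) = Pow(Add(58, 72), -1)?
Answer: Rational(65, 2826977) ≈ 2.2993e-5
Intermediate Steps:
X = Rational(1557, 65) (X = Add(24, Mul(-6, Pow(Add(58, 72), -1))) = Add(24, Mul(-6, Pow(130, -1))) = Add(24, Mul(-6, Rational(1, 130))) = Add(24, Rational(-3, 65)) = Rational(1557, 65) ≈ 23.954)
J = -10 (J = Add(-46, 36) = -10)
Pow(Add(Add(X, Mul(J, -116)), 42308), -1) = Pow(Add(Add(Rational(1557, 65), Mul(-10, -116)), 42308), -1) = Pow(Add(Add(Rational(1557, 65), 1160), 42308), -1) = Pow(Add(Rational(76957, 65), 42308), -1) = Pow(Rational(2826977, 65), -1) = Rational(65, 2826977)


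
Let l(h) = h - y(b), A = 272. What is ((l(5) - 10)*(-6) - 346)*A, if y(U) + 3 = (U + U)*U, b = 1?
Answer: -87584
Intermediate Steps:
y(U) = -3 + 2*U**2 (y(U) = -3 + (U + U)*U = -3 + (2*U)*U = -3 + 2*U**2)
l(h) = 1 + h (l(h) = h - (-3 + 2*1**2) = h - (-3 + 2*1) = h - (-3 + 2) = h - 1*(-1) = h + 1 = 1 + h)
((l(5) - 10)*(-6) - 346)*A = (((1 + 5) - 10)*(-6) - 346)*272 = ((6 - 10)*(-6) - 346)*272 = (-4*(-6) - 346)*272 = (24 - 346)*272 = -322*272 = -87584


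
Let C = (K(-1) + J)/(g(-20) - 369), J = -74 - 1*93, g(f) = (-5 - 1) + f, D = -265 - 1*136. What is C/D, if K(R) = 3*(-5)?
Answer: -182/158395 ≈ -0.0011490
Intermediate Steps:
D = -401 (D = -265 - 136 = -401)
g(f) = -6 + f
J = -167 (J = -74 - 93 = -167)
K(R) = -15
C = 182/395 (C = (-15 - 167)/((-6 - 20) - 369) = -182/(-26 - 369) = -182/(-395) = -182*(-1/395) = 182/395 ≈ 0.46076)
C/D = (182/395)/(-401) = (182/395)*(-1/401) = -182/158395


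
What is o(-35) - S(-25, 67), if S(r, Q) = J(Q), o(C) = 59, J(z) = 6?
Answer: 53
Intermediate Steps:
S(r, Q) = 6
o(-35) - S(-25, 67) = 59 - 1*6 = 59 - 6 = 53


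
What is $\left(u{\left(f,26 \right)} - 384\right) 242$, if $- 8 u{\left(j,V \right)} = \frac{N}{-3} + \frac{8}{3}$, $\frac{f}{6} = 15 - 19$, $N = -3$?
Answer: $- \frac{1116467}{12} \approx -93039.0$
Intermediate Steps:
$f = -24$ ($f = 6 \left(15 - 19\right) = 6 \left(-4\right) = -24$)
$u{\left(j,V \right)} = - \frac{11}{24}$ ($u{\left(j,V \right)} = - \frac{- \frac{3}{-3} + \frac{8}{3}}{8} = - \frac{\left(-3\right) \left(- \frac{1}{3}\right) + 8 \cdot \frac{1}{3}}{8} = - \frac{1 + \frac{8}{3}}{8} = \left(- \frac{1}{8}\right) \frac{11}{3} = - \frac{11}{24}$)
$\left(u{\left(f,26 \right)} - 384\right) 242 = \left(- \frac{11}{24} - 384\right) 242 = \left(- \frac{9227}{24}\right) 242 = - \frac{1116467}{12}$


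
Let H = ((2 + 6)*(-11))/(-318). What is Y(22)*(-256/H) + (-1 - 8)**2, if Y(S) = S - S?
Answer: 81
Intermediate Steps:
H = 44/159 (H = (8*(-11))*(-1/318) = -88*(-1/318) = 44/159 ≈ 0.27673)
Y(S) = 0
Y(22)*(-256/H) + (-1 - 8)**2 = 0*(-256/44/159) + (-1 - 8)**2 = 0*(-256*159/44) + (-9)**2 = 0*(-10176/11) + 81 = 0 + 81 = 81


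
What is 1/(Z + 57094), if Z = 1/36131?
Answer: 36131/2062863315 ≈ 1.7515e-5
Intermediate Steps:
Z = 1/36131 ≈ 2.7677e-5
1/(Z + 57094) = 1/(1/36131 + 57094) = 1/(2062863315/36131) = 36131/2062863315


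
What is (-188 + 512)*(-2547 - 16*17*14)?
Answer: -2059020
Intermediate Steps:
(-188 + 512)*(-2547 - 16*17*14) = 324*(-2547 - 272*14) = 324*(-2547 - 3808) = 324*(-6355) = -2059020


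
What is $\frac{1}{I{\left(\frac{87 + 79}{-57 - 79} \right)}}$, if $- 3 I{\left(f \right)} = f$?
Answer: $\frac{204}{83} \approx 2.4578$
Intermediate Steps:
$I{\left(f \right)} = - \frac{f}{3}$
$\frac{1}{I{\left(\frac{87 + 79}{-57 - 79} \right)}} = \frac{1}{\left(- \frac{1}{3}\right) \frac{87 + 79}{-57 - 79}} = \frac{1}{\left(- \frac{1}{3}\right) \frac{166}{-136}} = \frac{1}{\left(- \frac{1}{3}\right) 166 \left(- \frac{1}{136}\right)} = \frac{1}{\left(- \frac{1}{3}\right) \left(- \frac{83}{68}\right)} = \frac{1}{\frac{83}{204}} = \frac{204}{83}$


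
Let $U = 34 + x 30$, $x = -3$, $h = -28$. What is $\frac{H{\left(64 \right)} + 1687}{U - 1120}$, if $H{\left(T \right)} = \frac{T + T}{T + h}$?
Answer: $- \frac{15215}{10584} \approx -1.4375$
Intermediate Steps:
$U = -56$ ($U = 34 - 90 = -56$)
$H{\left(T \right)} = \frac{2 T}{-28 + T}$ ($H{\left(T \right)} = \frac{T + T}{T - 28} = \frac{2 T}{-28 + T}$)
$\frac{H{\left(64 \right)} + 1687}{U - 1120} = \frac{2 \cdot 64 \frac{1}{-28 + 64} + 1687}{-56 - 1120} = \frac{2 \cdot 64 \cdot \frac{1}{36} + 1687}{-1176} = \left(2 \cdot 64 \cdot \frac{1}{36} + 1687\right) \left(- \frac{1}{1176}\right) = \left(\frac{32}{9} + 1687\right) \left(- \frac{1}{1176}\right) = \frac{15215}{9} \left(- \frac{1}{1176}\right) = - \frac{15215}{10584}$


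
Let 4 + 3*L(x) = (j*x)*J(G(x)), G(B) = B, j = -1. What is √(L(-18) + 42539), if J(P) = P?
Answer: √381867/3 ≈ 205.98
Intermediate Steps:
L(x) = -4/3 - x²/3 (L(x) = -4/3 + ((-x)*x)/3 = -4/3 + (-x²)/3 = -4/3 - x²/3)
√(L(-18) + 42539) = √((-4/3 - ⅓*(-18)²) + 42539) = √((-4/3 - ⅓*324) + 42539) = √((-4/3 - 108) + 42539) = √(-328/3 + 42539) = √(127289/3) = √381867/3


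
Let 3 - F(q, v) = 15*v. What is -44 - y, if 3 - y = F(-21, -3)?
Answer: 1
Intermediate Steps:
F(q, v) = 3 - 15*v
y = -45 (y = 3 - (3 - 15*(-3)) = 3 - (3 + 45) = 3 - 1*48 = 3 - 48 = -45)
-44 - y = -44 - 1*(-45) = -44 + 45 = 1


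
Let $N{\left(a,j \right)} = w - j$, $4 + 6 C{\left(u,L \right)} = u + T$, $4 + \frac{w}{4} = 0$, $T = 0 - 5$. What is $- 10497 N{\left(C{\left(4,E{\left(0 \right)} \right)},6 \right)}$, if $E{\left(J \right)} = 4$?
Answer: $230934$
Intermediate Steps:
$T = -5$
$w = -16$ ($w = -16 + 4 \cdot 0 = -16 + 0 = -16$)
$C{\left(u,L \right)} = - \frac{3}{2} + \frac{u}{6}$ ($C{\left(u,L \right)} = - \frac{2}{3} + \frac{u - 5}{6} = - \frac{2}{3} + \frac{-5 + u}{6} = - \frac{2}{3} + \left(- \frac{5}{6} + \frac{u}{6}\right) = - \frac{3}{2} + \frac{u}{6}$)
$N{\left(a,j \right)} = -16 - j$
$- 10497 N{\left(C{\left(4,E{\left(0 \right)} \right)},6 \right)} = - 10497 \left(-16 - 6\right) = \left(-10497\right) \left(-22\right) = 230934$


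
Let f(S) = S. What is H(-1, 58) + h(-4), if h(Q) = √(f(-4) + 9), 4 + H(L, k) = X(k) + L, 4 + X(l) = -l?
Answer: -67 + √5 ≈ -64.764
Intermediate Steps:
X(l) = -4 - l
H(L, k) = -8 + L - k (H(L, k) = -4 + ((-4 - k) + L) = -4 + (-4 + L - k) = -8 + L - k)
h(Q) = √5 (h(Q) = √(-4 + 9) = √5)
H(-1, 58) + h(-4) = (-8 - 1 - 1*58) + √5 = (-8 - 1 - 58) + √5 = -67 + √5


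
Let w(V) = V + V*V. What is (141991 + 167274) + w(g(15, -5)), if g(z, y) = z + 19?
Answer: 310455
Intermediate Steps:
g(z, y) = 19 + z
w(V) = V + V²
(141991 + 167274) + w(g(15, -5)) = (141991 + 167274) + (19 + 15)*(1 + (19 + 15)) = 309265 + 34*(1 + 34) = 309265 + 34*35 = 309265 + 1190 = 310455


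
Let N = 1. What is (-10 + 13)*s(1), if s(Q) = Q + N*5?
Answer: 18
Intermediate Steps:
s(Q) = 5 + Q (s(Q) = Q + 1*5 = Q + 5 = 5 + Q)
(-10 + 13)*s(1) = (-10 + 13)*(5 + 1) = 3*6 = 18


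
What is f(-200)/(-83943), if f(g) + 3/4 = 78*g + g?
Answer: 63203/335772 ≈ 0.18823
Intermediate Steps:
f(g) = -¾ + 79*g (f(g) = -¾ + (78*g + g) = -¾ + 79*g)
f(-200)/(-83943) = (-¾ + 79*(-200))/(-83943) = (-¾ - 15800)*(-1/83943) = -63203/4*(-1/83943) = 63203/335772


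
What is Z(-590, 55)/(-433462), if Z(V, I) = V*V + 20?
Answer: -174060/216731 ≈ -0.80312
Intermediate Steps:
Z(V, I) = 20 + V² (Z(V, I) = V² + 20 = 20 + V²)
Z(-590, 55)/(-433462) = (20 + (-590)²)/(-433462) = (20 + 348100)*(-1/433462) = 348120*(-1/433462) = -174060/216731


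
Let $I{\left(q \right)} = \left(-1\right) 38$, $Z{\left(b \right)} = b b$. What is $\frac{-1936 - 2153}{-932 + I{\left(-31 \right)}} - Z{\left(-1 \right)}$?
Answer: $\frac{3119}{970} \approx 3.2155$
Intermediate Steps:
$Z{\left(b \right)} = b^{2}$
$I{\left(q \right)} = -38$
$\frac{-1936 - 2153}{-932 + I{\left(-31 \right)}} - Z{\left(-1 \right)} = \frac{-1936 - 2153}{-932 - 38} - \left(-1\right)^{2} = - \frac{4089}{-970} - 1 = \left(-4089\right) \left(- \frac{1}{970}\right) - 1 = \frac{4089}{970} - 1 = \frac{3119}{970}$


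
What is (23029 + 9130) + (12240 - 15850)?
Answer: 28549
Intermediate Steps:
(23029 + 9130) + (12240 - 15850) = 32159 - 3610 = 28549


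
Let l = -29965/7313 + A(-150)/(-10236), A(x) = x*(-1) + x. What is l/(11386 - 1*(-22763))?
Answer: -29965/249731637 ≈ -0.00011999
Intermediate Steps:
A(x) = 0 (A(x) = -x + x = 0)
l = -29965/7313 (l = -29965/7313 + 0/(-10236) = -29965*1/7313 + 0*(-1/10236) = -29965/7313 + 0 = -29965/7313 ≈ -4.0975)
l/(11386 - 1*(-22763)) = -29965/(7313*(11386 - 1*(-22763))) = -29965/(7313*(11386 + 22763)) = -29965/7313/34149 = -29965/7313*1/34149 = -29965/249731637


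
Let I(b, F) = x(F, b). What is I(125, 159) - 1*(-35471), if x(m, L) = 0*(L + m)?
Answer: 35471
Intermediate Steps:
x(m, L) = 0
I(b, F) = 0
I(125, 159) - 1*(-35471) = 0 - 1*(-35471) = 0 + 35471 = 35471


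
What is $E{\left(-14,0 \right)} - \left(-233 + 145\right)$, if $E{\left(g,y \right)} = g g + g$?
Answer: $270$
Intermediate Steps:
$E{\left(g,y \right)} = g + g^{2}$ ($E{\left(g,y \right)} = g^{2} + g = g + g^{2}$)
$E{\left(-14,0 \right)} - \left(-233 + 145\right) = - 14 \left(1 - 14\right) - \left(-233 + 145\right) = \left(-14\right) \left(-13\right) - -88 = 182 + 88 = 270$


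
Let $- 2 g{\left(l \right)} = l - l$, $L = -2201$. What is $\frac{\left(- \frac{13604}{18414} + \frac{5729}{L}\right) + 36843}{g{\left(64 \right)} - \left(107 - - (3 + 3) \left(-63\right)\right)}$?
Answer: $\frac{24081974116}{177151887} \approx 135.94$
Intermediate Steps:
$g{\left(l \right)} = 0$ ($g{\left(l \right)} = - \frac{l - l}{2} = \left(- \frac{1}{2}\right) 0 = 0$)
$\frac{\left(- \frac{13604}{18414} + \frac{5729}{L}\right) + 36843}{g{\left(64 \right)} - \left(107 - - (3 + 3) \left(-63\right)\right)} = \frac{\left(- \frac{13604}{18414} + \frac{5729}{-2201}\right) + 36843}{0 - \left(107 - - (3 + 3) \left(-63\right)\right)} = \frac{\left(\left(-13604\right) \frac{1}{18414} + 5729 \left(- \frac{1}{2201}\right)\right) + 36843}{0 - \left(107 - \left(-1\right) 6 \left(-63\right)\right)} = \frac{\left(- \frac{6802}{9207} - \frac{5729}{2201}\right) + 36843}{0 - -271} = \frac{- \frac{2184455}{653697} + 36843}{0 + \left(-107 + 378\right)} = \frac{24081974116}{653697 \left(0 + 271\right)} = \frac{24081974116}{653697 \cdot 271} = \frac{24081974116}{653697} \cdot \frac{1}{271} = \frac{24081974116}{177151887}$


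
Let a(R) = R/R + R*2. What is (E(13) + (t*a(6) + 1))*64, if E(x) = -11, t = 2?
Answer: 1024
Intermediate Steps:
a(R) = 1 + 2*R
(E(13) + (t*a(6) + 1))*64 = (-11 + (2*(1 + 2*6) + 1))*64 = (-11 + (2*(1 + 12) + 1))*64 = (-11 + (2*13 + 1))*64 = (-11 + (26 + 1))*64 = (-11 + 27)*64 = 16*64 = 1024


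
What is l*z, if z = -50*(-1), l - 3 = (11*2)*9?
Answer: 10050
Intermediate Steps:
l = 201 (l = 3 + (11*2)*9 = 3 + 22*9 = 3 + 198 = 201)
z = 50
l*z = 201*50 = 10050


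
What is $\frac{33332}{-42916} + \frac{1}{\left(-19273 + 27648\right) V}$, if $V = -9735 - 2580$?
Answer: $- \frac{859450006354}{1106568943125} \approx -0.77668$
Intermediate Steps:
$V = -12315$
$\frac{33332}{-42916} + \frac{1}{\left(-19273 + 27648\right) V} = \frac{33332}{-42916} + \frac{1}{\left(-19273 + 27648\right) \left(-12315\right)} = 33332 \left(- \frac{1}{42916}\right) + \frac{1}{8375} \left(- \frac{1}{12315}\right) = - \frac{8333}{10729} + \frac{1}{8375} \left(- \frac{1}{12315}\right) = - \frac{8333}{10729} - \frac{1}{103138125} = - \frac{859450006354}{1106568943125}$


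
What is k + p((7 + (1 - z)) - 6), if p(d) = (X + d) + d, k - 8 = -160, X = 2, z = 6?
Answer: -158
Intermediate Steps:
k = -152 (k = 8 - 160 = -152)
p(d) = 2 + 2*d (p(d) = (2 + d) + d = 2 + 2*d)
k + p((7 + (1 - z)) - 6) = -152 + (2 + 2*((7 + (1 - 1*6)) - 6)) = -152 + (2 + 2*((7 + (1 - 6)) - 6)) = -152 + (2 + 2*((7 - 5) - 6)) = -152 + (2 + 2*(2 - 6)) = -152 + (2 + 2*(-4)) = -152 + (2 - 8) = -152 - 6 = -158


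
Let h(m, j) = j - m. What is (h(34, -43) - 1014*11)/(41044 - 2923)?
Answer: -11231/38121 ≈ -0.29461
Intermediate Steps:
(h(34, -43) - 1014*11)/(41044 - 2923) = ((-43 - 1*34) - 1014*11)/(41044 - 2923) = ((-43 - 34) - 11154)/38121 = (-77 - 11154)*(1/38121) = -11231*1/38121 = -11231/38121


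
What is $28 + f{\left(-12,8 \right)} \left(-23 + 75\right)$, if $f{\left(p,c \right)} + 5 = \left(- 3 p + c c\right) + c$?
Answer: $5384$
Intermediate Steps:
$f{\left(p,c \right)} = -5 + c + c^{2} - 3 p$ ($f{\left(p,c \right)} = -5 + \left(\left(- 3 p + c c\right) + c\right) = -5 + \left(\left(- 3 p + c^{2}\right) + c\right) = -5 + \left(\left(c^{2} - 3 p\right) + c\right) = -5 + \left(c + c^{2} - 3 p\right) = -5 + c + c^{2} - 3 p$)
$28 + f{\left(-12,8 \right)} \left(-23 + 75\right) = 28 + \left(-5 + 8 + 8^{2} - -36\right) \left(-23 + 75\right) = 28 + \left(-5 + 8 + 64 + 36\right) 52 = 28 + 103 \cdot 52 = 28 + 5356 = 5384$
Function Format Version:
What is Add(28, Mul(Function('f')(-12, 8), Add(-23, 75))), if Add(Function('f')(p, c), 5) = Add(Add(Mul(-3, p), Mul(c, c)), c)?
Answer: 5384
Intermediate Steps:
Function('f')(p, c) = Add(-5, c, Pow(c, 2), Mul(-3, p)) (Function('f')(p, c) = Add(-5, Add(Add(Mul(-3, p), Mul(c, c)), c)) = Add(-5, Add(Add(Mul(-3, p), Pow(c, 2)), c)) = Add(-5, Add(Add(Pow(c, 2), Mul(-3, p)), c)) = Add(-5, Add(c, Pow(c, 2), Mul(-3, p))) = Add(-5, c, Pow(c, 2), Mul(-3, p)))
Add(28, Mul(Function('f')(-12, 8), Add(-23, 75))) = Add(28, Mul(Add(-5, 8, Pow(8, 2), Mul(-3, -12)), Add(-23, 75))) = Add(28, Mul(Add(-5, 8, 64, 36), 52)) = Add(28, Mul(103, 52)) = Add(28, 5356) = 5384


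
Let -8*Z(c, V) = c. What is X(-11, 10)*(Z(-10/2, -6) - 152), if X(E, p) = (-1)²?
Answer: -1211/8 ≈ -151.38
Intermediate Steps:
Z(c, V) = -c/8
X(E, p) = 1
X(-11, 10)*(Z(-10/2, -6) - 152) = 1*(-(-5)/(4*2) - 152) = 1*(-⅛*(-5) - 152) = 1*(5/8 - 152) = 1*(-1211/8) = -1211/8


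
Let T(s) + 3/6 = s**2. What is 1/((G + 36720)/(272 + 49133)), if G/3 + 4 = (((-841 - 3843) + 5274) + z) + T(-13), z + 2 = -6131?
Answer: 98810/41169 ≈ 2.4001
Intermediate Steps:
z = -6133 (z = -2 - 6131 = -6133)
T(s) = -1/2 + s**2
G = -32271/2 (G = -12 + 3*((((-841 - 3843) + 5274) - 6133) + (-1/2 + (-13)**2)) = -12 + 3*(((-4684 + 5274) - 6133) + (-1/2 + 169)) = -12 + 3*((590 - 6133) + 337/2) = -12 + 3*(-5543 + 337/2) = -12 + 3*(-10749/2) = -12 - 32247/2 = -32271/2 ≈ -16136.)
1/((G + 36720)/(272 + 49133)) = 1/((-32271/2 + 36720)/(272 + 49133)) = 1/((41169/2)/49405) = 1/((41169/2)*(1/49405)) = 1/(41169/98810) = 98810/41169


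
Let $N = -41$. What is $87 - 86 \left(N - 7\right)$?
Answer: $4215$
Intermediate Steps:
$87 - 86 \left(N - 7\right) = 87 - 86 \left(-41 - 7\right) = 87 - -4128 = 87 + 4128 = 4215$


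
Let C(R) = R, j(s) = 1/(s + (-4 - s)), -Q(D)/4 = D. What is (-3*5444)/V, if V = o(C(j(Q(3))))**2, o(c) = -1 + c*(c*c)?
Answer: -66895872/4225 ≈ -15833.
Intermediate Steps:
Q(D) = -4*D
j(s) = -1/4 (j(s) = 1/(-4) = -1/4)
o(c) = -1 + c**3 (o(c) = -1 + c*c**2 = -1 + c**3)
V = 4225/4096 (V = (-1 + (-1/4)**3)**2 = (-1 - 1/64)**2 = (-65/64)**2 = 4225/4096 ≈ 1.0315)
(-3*5444)/V = (-3*5444)/(4225/4096) = -16332*4096/4225 = -66895872/4225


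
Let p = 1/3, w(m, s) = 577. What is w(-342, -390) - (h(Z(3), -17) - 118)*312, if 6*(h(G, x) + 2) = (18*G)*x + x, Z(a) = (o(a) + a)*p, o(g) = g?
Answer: 70725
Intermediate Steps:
p = ⅓ ≈ 0.33333
Z(a) = 2*a/3 (Z(a) = (a + a)*(⅓) = (2*a)*(⅓) = 2*a/3)
h(G, x) = -2 + x/6 + 3*G*x (h(G, x) = -2 + ((18*G)*x + x)/6 = -2 + (18*G*x + x)/6 = -2 + (x + 18*G*x)/6 = -2 + (x/6 + 3*G*x) = -2 + x/6 + 3*G*x)
w(-342, -390) - (h(Z(3), -17) - 118)*312 = 577 - ((-2 + (⅙)*(-17) + 3*((⅔)*3)*(-17)) - 118)*312 = 577 - ((-2 - 17/6 + 3*2*(-17)) - 118)*312 = 577 - ((-2 - 17/6 - 102) - 118)*312 = 577 - (-641/6 - 118)*312 = 577 - (-1349)*312/6 = 577 - 1*(-70148) = 577 + 70148 = 70725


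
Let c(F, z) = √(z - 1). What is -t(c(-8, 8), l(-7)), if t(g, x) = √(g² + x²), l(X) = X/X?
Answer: -2*√2 ≈ -2.8284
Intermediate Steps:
c(F, z) = √(-1 + z)
l(X) = 1
-t(c(-8, 8), l(-7)) = -√((√(-1 + 8))² + 1²) = -√((√7)² + 1) = -√(7 + 1) = -√8 = -2*√2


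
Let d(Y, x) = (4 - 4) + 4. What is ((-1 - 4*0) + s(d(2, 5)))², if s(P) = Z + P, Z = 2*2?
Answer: 49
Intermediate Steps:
d(Y, x) = 4 (d(Y, x) = 0 + 4 = 4)
Z = 4
s(P) = 4 + P
((-1 - 4*0) + s(d(2, 5)))² = ((-1 - 4*0) + (4 + 4))² = ((-1 + 0) + 8)² = (-1 + 8)² = 7² = 49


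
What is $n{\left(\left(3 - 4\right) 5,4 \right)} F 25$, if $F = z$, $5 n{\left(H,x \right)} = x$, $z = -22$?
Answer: $-440$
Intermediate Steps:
$n{\left(H,x \right)} = \frac{x}{5}$
$F = -22$
$n{\left(\left(3 - 4\right) 5,4 \right)} F 25 = \frac{1}{5} \cdot 4 \left(-22\right) 25 = \frac{4}{5} \left(-22\right) 25 = \left(- \frac{88}{5}\right) 25 = -440$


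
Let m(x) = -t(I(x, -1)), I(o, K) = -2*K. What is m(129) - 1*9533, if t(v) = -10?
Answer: -9523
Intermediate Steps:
m(x) = 10 (m(x) = -1*(-10) = 10)
m(129) - 1*9533 = 10 - 1*9533 = 10 - 9533 = -9523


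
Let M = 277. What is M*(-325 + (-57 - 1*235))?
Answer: -170909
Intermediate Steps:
M*(-325 + (-57 - 1*235)) = 277*(-325 + (-57 - 1*235)) = 277*(-325 + (-57 - 235)) = 277*(-325 - 292) = 277*(-617) = -170909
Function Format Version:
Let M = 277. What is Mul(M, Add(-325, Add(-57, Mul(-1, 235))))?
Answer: -170909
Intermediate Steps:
Mul(M, Add(-325, Add(-57, Mul(-1, 235)))) = Mul(277, Add(-325, Add(-57, Mul(-1, 235)))) = Mul(277, Add(-325, Add(-57, -235))) = Mul(277, Add(-325, -292)) = Mul(277, -617) = -170909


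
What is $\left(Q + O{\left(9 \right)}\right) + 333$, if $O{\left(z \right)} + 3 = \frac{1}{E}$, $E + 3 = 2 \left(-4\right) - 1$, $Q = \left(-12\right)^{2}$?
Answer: $\frac{5687}{12} \approx 473.92$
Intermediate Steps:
$Q = 144$
$E = -12$ ($E = -3 + \left(2 \left(-4\right) - 1\right) = -3 - 9 = -12$)
$O{\left(z \right)} = - \frac{37}{12}$ ($O{\left(z \right)} = -3 + \frac{1}{-12} = -3 - \frac{1}{12} = - \frac{37}{12}$)
$\left(Q + O{\left(9 \right)}\right) + 333 = \left(144 - \frac{37}{12}\right) + 333 = \frac{1691}{12} + 333 = \frac{5687}{12}$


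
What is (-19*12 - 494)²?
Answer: 521284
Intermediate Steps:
(-19*12 - 494)² = (-228 - 494)² = (-722)² = 521284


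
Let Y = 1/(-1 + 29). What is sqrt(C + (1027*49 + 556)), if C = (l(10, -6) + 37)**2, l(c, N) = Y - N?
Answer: 17*sqrt(143049)/28 ≈ 229.63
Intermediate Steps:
Y = 1/28 ≈ 0.035714
l(c, N) = 1/28 - N
C = 1452025/784 (C = ((1/28 - 1*(-6)) + 37)**2 = ((1/28 + 6) + 37)**2 = (169/28 + 37)**2 = (1205/28)**2 = 1452025/784 ≈ 1852.1)
sqrt(C + (1027*49 + 556)) = sqrt(1452025/784 + (1027*49 + 556)) = sqrt(1452025/784 + (50323 + 556)) = sqrt(1452025/784 + 50879) = sqrt(41341161/784) = 17*sqrt(143049)/28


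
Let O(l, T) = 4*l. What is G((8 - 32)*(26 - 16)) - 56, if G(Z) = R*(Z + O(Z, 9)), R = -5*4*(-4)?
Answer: -96056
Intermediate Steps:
R = 80 (R = -20*(-4) = 80)
G(Z) = 400*Z (G(Z) = 80*(Z + 4*Z) = 80*(5*Z) = 400*Z)
G((8 - 32)*(26 - 16)) - 56 = 400*((8 - 32)*(26 - 16)) - 56 = 400*(-24*10) - 56 = 400*(-240) - 56 = -96000 - 56 = -96056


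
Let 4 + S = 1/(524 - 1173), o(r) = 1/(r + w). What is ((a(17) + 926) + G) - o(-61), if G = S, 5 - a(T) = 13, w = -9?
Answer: 41523599/45430 ≈ 914.01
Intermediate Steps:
a(T) = -8 (a(T) = 5 - 1*13 = 5 - 13 = -8)
o(r) = 1/(-9 + r) (o(r) = 1/(r - 9) = 1/(-9 + r))
S = -2597/649 (S = -4 + 1/(524 - 1173) = -4 + 1/(-649) = -4 - 1/649 = -2597/649 ≈ -4.0015)
G = -2597/649 ≈ -4.0015
((a(17) + 926) + G) - o(-61) = ((-8 + 926) - 2597/649) - 1/(-9 - 61) = (918 - 2597/649) - 1/(-70) = 593185/649 - 1*(-1/70) = 593185/649 + 1/70 = 41523599/45430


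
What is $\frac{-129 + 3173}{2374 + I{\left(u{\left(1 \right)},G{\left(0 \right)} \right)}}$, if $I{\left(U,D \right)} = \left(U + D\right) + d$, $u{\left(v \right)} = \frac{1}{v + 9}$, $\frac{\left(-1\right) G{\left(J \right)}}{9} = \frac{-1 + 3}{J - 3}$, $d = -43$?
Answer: $\frac{30440}{23371} \approx 1.3025$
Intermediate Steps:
$G{\left(J \right)} = - \frac{18}{-3 + J}$ ($G{\left(J \right)} = - 9 \frac{-1 + 3}{J - 3} = - 9 \frac{2}{-3 + J} = - \frac{18}{-3 + J}$)
$u{\left(v \right)} = \frac{1}{9 + v}$
$I{\left(U,D \right)} = -43 + D + U$ ($I{\left(U,D \right)} = \left(U + D\right) - 43 = \left(D + U\right) - 43 = -43 + D + U$)
$\frac{-129 + 3173}{2374 + I{\left(u{\left(1 \right)},G{\left(0 \right)} \right)}} = \frac{-129 + 3173}{2374 - \left(43 - \frac{1}{9 + 1} + \frac{18}{-3 + 0}\right)} = \frac{3044}{2374 - \left(43 - 6 - \frac{1}{10}\right)} = \frac{3044}{2374 - \frac{369}{10}} = \frac{3044}{\frac{23371}{10}} = 3044 \cdot \frac{10}{23371} = \frac{30440}{23371}$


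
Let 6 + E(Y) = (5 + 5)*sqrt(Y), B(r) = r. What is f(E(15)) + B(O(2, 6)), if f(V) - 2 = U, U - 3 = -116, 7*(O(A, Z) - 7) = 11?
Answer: -717/7 ≈ -102.43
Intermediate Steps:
O(A, Z) = 60/7 (O(A, Z) = 7 + (1/7)*11 = 7 + 11/7 = 60/7)
U = -113 (U = 3 - 116 = -113)
E(Y) = -6 + 10*sqrt(Y) (E(Y) = -6 + (5 + 5)*sqrt(Y) = -6 + 10*sqrt(Y))
f(V) = -111 (f(V) = 2 - 113 = -111)
f(E(15)) + B(O(2, 6)) = -111 + 60/7 = -717/7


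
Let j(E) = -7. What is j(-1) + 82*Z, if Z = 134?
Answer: 10981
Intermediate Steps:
j(-1) + 82*Z = -7 + 82*134 = -7 + 10988 = 10981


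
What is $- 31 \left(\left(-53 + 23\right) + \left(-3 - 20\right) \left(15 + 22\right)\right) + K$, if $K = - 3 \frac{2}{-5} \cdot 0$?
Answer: $27311$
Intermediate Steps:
$K = 0$ ($K = - 3 \cdot 2 \left(- \frac{1}{5}\right) 0 = \left(-3\right) \left(- \frac{2}{5}\right) 0 = \frac{6}{5} \cdot 0 = 0$)
$- 31 \left(\left(-53 + 23\right) + \left(-3 - 20\right) \left(15 + 22\right)\right) + K = - 31 \left(\left(-53 + 23\right) + \left(-3 - 20\right) \left(15 + 22\right)\right) + 0 = - 31 \left(-30 - 851\right) + 0 = \left(-31\right) \left(-881\right) + 0 = 27311 + 0 = 27311$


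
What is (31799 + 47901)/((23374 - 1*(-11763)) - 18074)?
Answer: 79700/17063 ≈ 4.6709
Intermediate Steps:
(31799 + 47901)/((23374 - 1*(-11763)) - 18074) = 79700/((23374 + 11763) - 18074) = 79700/(35137 - 18074) = 79700/17063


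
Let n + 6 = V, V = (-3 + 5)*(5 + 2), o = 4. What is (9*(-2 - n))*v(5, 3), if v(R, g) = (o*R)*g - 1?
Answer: -5310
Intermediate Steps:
V = 14 (V = 2*7 = 14)
v(R, g) = -1 + 4*R*g (v(R, g) = (4*R)*g - 1 = 4*R*g - 1 = -1 + 4*R*g)
n = 8 (n = -6 + 14 = 8)
(9*(-2 - n))*v(5, 3) = (9*(-2 - 1*8))*(-1 + 4*5*3) = (9*(-2 - 8))*(-1 + 60) = (9*(-10))*59 = -90*59 = -5310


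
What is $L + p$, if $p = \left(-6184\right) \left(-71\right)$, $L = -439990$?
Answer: $-926$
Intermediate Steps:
$p = 439064$
$L + p = -439990 + 439064 = -926$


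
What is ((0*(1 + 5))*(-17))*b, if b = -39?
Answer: 0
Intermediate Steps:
((0*(1 + 5))*(-17))*b = ((0*(1 + 5))*(-17))*(-39) = ((0*6)*(-17))*(-39) = (0*(-17))*(-39) = 0*(-39) = 0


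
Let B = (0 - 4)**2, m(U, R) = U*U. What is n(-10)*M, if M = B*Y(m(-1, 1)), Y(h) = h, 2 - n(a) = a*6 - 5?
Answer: 1072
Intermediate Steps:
m(U, R) = U**2
n(a) = 7 - 6*a (n(a) = 2 - (a*6 - 5) = 2 - (6*a - 5) = 2 - (-5 + 6*a) = 2 + (5 - 6*a) = 7 - 6*a)
B = 16 (B = (-4)**2 = 16)
M = 16 (M = 16*(-1)**2 = 16*1 = 16)
n(-10)*M = (7 - 6*(-10))*16 = (7 + 60)*16 = 67*16 = 1072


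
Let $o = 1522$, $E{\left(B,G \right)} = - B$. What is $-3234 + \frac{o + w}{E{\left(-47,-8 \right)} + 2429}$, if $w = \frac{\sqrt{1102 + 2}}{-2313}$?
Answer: $- \frac{4002931}{1238} - \frac{\sqrt{69}}{1431747} \approx -3233.4$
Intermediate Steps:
$w = - \frac{4 \sqrt{69}}{2313}$ ($w = \sqrt{1104} \left(- \frac{1}{2313}\right) = 4 \sqrt{69} \left(- \frac{1}{2313}\right) = - \frac{4 \sqrt{69}}{2313} \approx -0.014365$)
$-3234 + \frac{o + w}{E{\left(-47,-8 \right)} + 2429} = -3234 + \frac{1522 - \frac{4 \sqrt{69}}{2313}}{\left(-1\right) \left(-47\right) + 2429} = -3234 + \frac{1522 - \frac{4 \sqrt{69}}{2313}}{47 + 2429} = -3234 + \frac{1522 - \frac{4 \sqrt{69}}{2313}}{2476} = -3234 + \left(1522 - \frac{4 \sqrt{69}}{2313}\right) \frac{1}{2476} = -3234 + \left(\frac{761}{1238} - \frac{\sqrt{69}}{1431747}\right) = - \frac{4002931}{1238} - \frac{\sqrt{69}}{1431747}$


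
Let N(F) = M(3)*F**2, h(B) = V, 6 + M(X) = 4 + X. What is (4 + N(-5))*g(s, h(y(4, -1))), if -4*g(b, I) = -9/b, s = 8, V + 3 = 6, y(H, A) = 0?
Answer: 261/32 ≈ 8.1563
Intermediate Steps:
M(X) = -2 + X (M(X) = -6 + (4 + X) = -2 + X)
V = 3 (V = -3 + 6 = 3)
h(B) = 3
g(b, I) = 9/(4*b) (g(b, I) = -(-9)/(4*b) = 9/(4*b))
N(F) = F**2 (N(F) = (-2 + 3)*F**2 = 1*F**2 = F**2)
(4 + N(-5))*g(s, h(y(4, -1))) = (4 + (-5)**2)*((9/4)/8) = (4 + 25)*((9/4)*(1/8)) = 29*(9/32) = 261/32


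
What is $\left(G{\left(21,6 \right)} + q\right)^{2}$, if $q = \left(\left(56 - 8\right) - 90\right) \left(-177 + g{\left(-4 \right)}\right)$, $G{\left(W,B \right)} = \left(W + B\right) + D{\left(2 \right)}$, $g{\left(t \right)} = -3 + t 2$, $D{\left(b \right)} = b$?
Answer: $62805625$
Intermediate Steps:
$g{\left(t \right)} = -3 + 2 t$
$G{\left(W,B \right)} = 2 + B + W$ ($G{\left(W,B \right)} = \left(W + B\right) + 2 = \left(B + W\right) + 2 = 2 + B + W$)
$q = 7896$ ($q = \left(\left(56 - 8\right) - 90\right) \left(-177 + \left(-3 + 2 \left(-4\right)\right)\right) = \left(\left(56 - 8\right) - 90\right) \left(-177 - 11\right) = \left(48 - 90\right) \left(-177 - 11\right) = \left(-42\right) \left(-188\right) = 7896$)
$\left(G{\left(21,6 \right)} + q\right)^{2} = \left(\left(2 + 6 + 21\right) + 7896\right)^{2} = \left(29 + 7896\right)^{2} = 7925^{2} = 62805625$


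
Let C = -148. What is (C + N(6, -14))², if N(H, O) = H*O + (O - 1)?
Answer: 61009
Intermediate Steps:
N(H, O) = -1 + O + H*O (N(H, O) = H*O + (-1 + O) = -1 + O + H*O)
(C + N(6, -14))² = (-148 + (-1 - 14 + 6*(-14)))² = (-148 + (-1 - 14 - 84))² = (-148 - 99)² = (-247)² = 61009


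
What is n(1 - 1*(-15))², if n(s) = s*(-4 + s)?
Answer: 36864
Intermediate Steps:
n(1 - 1*(-15))² = ((1 - 1*(-15))*(-4 + (1 - 1*(-15))))² = ((1 + 15)*(-4 + (1 + 15)))² = (16*(-4 + 16))² = (16*12)² = 192² = 36864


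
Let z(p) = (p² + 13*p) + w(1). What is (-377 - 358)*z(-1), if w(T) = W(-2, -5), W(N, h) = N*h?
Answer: 1470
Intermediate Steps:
w(T) = 10 (w(T) = -2*(-5) = 10)
z(p) = 10 + p² + 13*p (z(p) = (p² + 13*p) + 10 = 10 + p² + 13*p)
(-377 - 358)*z(-1) = (-377 - 358)*(10 + (-1)² + 13*(-1)) = -735*(10 + 1 - 13) = -735*(-2) = 1470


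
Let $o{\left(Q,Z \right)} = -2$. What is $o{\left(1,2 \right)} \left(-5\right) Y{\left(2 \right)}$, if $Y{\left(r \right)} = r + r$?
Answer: $40$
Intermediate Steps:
$Y{\left(r \right)} = 2 r$
$o{\left(1,2 \right)} \left(-5\right) Y{\left(2 \right)} = \left(-2\right) \left(-5\right) 2 \cdot 2 = 10 \cdot 4 = 40$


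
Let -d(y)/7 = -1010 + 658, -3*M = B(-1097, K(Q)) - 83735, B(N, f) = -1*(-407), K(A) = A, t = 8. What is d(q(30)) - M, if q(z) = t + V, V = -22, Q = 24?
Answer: -25312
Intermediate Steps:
B(N, f) = 407
M = 27776 (M = -(407 - 83735)/3 = -⅓*(-83328) = 27776)
q(z) = -14 (q(z) = 8 - 22 = -14)
d(y) = 2464 (d(y) = -7*(-1010 + 658) = -7*(-352) = 2464)
d(q(30)) - M = 2464 - 1*27776 = 2464 - 27776 = -25312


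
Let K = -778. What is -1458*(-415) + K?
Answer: 604292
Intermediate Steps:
-1458*(-415) + K = -1458*(-415) - 778 = 605070 - 778 = 604292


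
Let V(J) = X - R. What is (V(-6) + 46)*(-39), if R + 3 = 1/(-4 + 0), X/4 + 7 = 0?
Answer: -3315/4 ≈ -828.75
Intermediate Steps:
X = -28 (X = -28 + 4*0 = -28 + 0 = -28)
R = -13/4 (R = -3 + 1/(-4 + 0) = -3 + 1/(-4) = -3 - 1/4 = -13/4 ≈ -3.2500)
V(J) = -99/4 (V(J) = -28 - 1*(-13/4) = -28 + 13/4 = -99/4)
(V(-6) + 46)*(-39) = (-99/4 + 46)*(-39) = (85/4)*(-39) = -3315/4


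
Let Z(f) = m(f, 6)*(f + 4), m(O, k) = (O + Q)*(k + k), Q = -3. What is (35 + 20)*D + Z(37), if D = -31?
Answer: 15023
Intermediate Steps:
m(O, k) = 2*k*(-3 + O) (m(O, k) = (O - 3)*(k + k) = (-3 + O)*(2*k) = 2*k*(-3 + O))
Z(f) = (-36 + 12*f)*(4 + f) (Z(f) = (2*6*(-3 + f))*(f + 4) = (-36 + 12*f)*(4 + f))
(35 + 20)*D + Z(37) = (35 + 20)*(-31) + 12*(-3 + 37)*(4 + 37) = 55*(-31) + 12*34*41 = -1705 + 16728 = 15023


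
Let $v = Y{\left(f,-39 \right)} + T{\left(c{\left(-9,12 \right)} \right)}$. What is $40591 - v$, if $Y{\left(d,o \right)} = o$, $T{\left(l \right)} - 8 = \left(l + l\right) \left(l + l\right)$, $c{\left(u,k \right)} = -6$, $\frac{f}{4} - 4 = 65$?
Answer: $40478$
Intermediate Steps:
$f = 276$ ($f = 16 + 4 \cdot 65 = 16 + 260 = 276$)
$T{\left(l \right)} = 8 + 4 l^{2}$ ($T{\left(l \right)} = 8 + \left(l + l\right) \left(l + l\right) = 8 + 2 l 2 l = 8 + 4 l^{2}$)
$v = 113$ ($v = -39 + \left(8 + 4 \left(-6\right)^{2}\right) = -39 + \left(8 + 4 \cdot 36\right) = -39 + \left(8 + 144\right) = -39 + 152 = 113$)
$40591 - v = 40591 - 113 = 40478$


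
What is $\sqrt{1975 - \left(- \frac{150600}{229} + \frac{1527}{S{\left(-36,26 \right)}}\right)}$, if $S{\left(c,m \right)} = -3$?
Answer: $\frac{2 \sqrt{41187711}}{229} \approx 56.05$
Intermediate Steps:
$\sqrt{1975 - \left(- \frac{150600}{229} + \frac{1527}{S{\left(-36,26 \right)}}\right)} = \sqrt{1975 - \left(-509 - \frac{150600}{229}\right)} = \sqrt{1975 - \left(-509 + \frac{360}{1374 \left(- \frac{1}{2510}\right)}\right)} = \sqrt{1975 - \left(-509 + \frac{360}{- \frac{687}{1255}}\right)} = \sqrt{1975 + \left(509 - - \frac{150600}{229}\right)} = \sqrt{1975 + \left(509 + \frac{150600}{229}\right)} = \sqrt{1975 + \frac{267161}{229}} = \sqrt{\frac{719436}{229}} = \frac{2 \sqrt{41187711}}{229}$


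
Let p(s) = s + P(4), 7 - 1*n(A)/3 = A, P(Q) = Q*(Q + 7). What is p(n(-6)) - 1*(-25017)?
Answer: 25100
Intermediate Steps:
P(Q) = Q*(7 + Q)
n(A) = 21 - 3*A
p(s) = 44 + s (p(s) = s + 4*(7 + 4) = s + 4*11 = s + 44 = 44 + s)
p(n(-6)) - 1*(-25017) = (44 + (21 - 3*(-6))) - 1*(-25017) = (44 + (21 + 18)) + 25017 = (44 + 39) + 25017 = 83 + 25017 = 25100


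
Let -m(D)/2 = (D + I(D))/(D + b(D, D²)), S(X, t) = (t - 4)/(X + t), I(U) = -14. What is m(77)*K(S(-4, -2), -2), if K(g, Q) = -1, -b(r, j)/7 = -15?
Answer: 9/13 ≈ 0.69231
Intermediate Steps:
b(r, j) = 105 (b(r, j) = -7*(-15) = 105)
S(X, t) = (-4 + t)/(X + t)
m(D) = -2*(-14 + D)/(105 + D) (m(D) = -2*(D - 14)/(D + 105) = -2*(-14 + D)/(105 + D))
m(77)*K(S(-4, -2), -2) = (2*(14 - 1*77)/(105 + 77))*(-1) = (2*(14 - 77)/182)*(-1) = (2*(1/182)*(-63))*(-1) = -9/13*(-1) = 9/13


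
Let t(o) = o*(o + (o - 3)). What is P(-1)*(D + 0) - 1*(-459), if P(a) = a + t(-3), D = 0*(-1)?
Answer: 459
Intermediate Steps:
t(o) = o*(-3 + 2*o) (t(o) = o*(o + (-3 + o)) = o*(-3 + 2*o))
D = 0
P(a) = 27 + a (P(a) = a - 3*(-3 + 2*(-3)) = a - 3*(-3 - 6) = a - 3*(-9) = a + 27 = 27 + a)
P(-1)*(D + 0) - 1*(-459) = (27 - 1)*(0 + 0) - 1*(-459) = 26*0 + 459 = 0 + 459 = 459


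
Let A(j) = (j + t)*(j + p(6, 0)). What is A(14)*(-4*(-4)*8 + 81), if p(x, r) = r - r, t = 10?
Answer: 70224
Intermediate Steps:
p(x, r) = 0
A(j) = j*(10 + j) (A(j) = (j + 10)*(j + 0) = (10 + j)*j = j*(10 + j))
A(14)*(-4*(-4)*8 + 81) = (14*(10 + 14))*(-4*(-4)*8 + 81) = (14*24)*(16*8 + 81) = 336*(128 + 81) = 336*209 = 70224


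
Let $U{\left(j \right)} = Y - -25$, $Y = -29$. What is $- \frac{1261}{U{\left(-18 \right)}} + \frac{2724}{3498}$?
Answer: $\frac{736979}{2332} \approx 316.03$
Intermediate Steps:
$U{\left(j \right)} = -4$ ($U{\left(j \right)} = -29 - -25 = -29 + 25 = -4$)
$- \frac{1261}{U{\left(-18 \right)}} + \frac{2724}{3498} = - \frac{1261}{-4} + \frac{2724}{3498} = \left(-1261\right) \left(- \frac{1}{4}\right) + 2724 \cdot \frac{1}{3498} = \frac{1261}{4} + \frac{454}{583} = \frac{736979}{2332}$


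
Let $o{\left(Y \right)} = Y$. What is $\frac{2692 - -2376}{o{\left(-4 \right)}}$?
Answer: $-1267$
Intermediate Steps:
$\frac{2692 - -2376}{o{\left(-4 \right)}} = \frac{2692 - -2376}{-4} = \left(2692 + 2376\right) \left(- \frac{1}{4}\right) = 5068 \left(- \frac{1}{4}\right) = -1267$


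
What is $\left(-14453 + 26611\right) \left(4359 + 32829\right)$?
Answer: $452131704$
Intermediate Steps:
$\left(-14453 + 26611\right) \left(4359 + 32829\right) = 12158 \cdot 37188 = 452131704$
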